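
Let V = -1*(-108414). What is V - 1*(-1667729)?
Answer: 1776143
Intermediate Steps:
V = 108414
V - 1*(-1667729) = 108414 - 1*(-1667729) = 108414 + 1667729 = 1776143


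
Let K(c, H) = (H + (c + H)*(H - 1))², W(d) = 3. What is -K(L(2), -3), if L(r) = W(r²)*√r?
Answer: -369 + 216*√2 ≈ -63.530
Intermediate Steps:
L(r) = 3*√r
K(c, H) = (H + (-1 + H)*(H + c))² (K(c, H) = (H + (H + c)*(-1 + H))² = (H + (-1 + H)*(H + c))²)
-K(L(2), -3) = -((-3)² - 3*√2 - 9*√2)² = -(9 - 3*√2 - 9*√2)² = -(9 - 12*√2)²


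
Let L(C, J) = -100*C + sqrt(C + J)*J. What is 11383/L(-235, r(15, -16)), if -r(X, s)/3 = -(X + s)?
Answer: 133750250/276126071 + 34149*I*sqrt(238)/552252142 ≈ 0.48438 + 0.00095396*I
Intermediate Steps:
r(X, s) = 3*X + 3*s (r(X, s) = -(-3)*(X + s) = -3*(-X - s) = 3*X + 3*s)
L(C, J) = -100*C + J*sqrt(C + J)
11383/L(-235, r(15, -16)) = 11383/(-100*(-235) + (3*15 + 3*(-16))*sqrt(-235 + (3*15 + 3*(-16)))) = 11383/(23500 + (45 - 48)*sqrt(-235 + (45 - 48))) = 11383/(23500 - 3*sqrt(-235 - 3)) = 11383/(23500 - 3*I*sqrt(238))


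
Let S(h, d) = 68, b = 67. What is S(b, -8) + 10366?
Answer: 10434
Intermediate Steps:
S(b, -8) + 10366 = 68 + 10366 = 10434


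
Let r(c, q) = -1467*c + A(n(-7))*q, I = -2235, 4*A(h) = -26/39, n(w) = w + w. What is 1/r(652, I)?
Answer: -2/1912223 ≈ -1.0459e-6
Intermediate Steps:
n(w) = 2*w
A(h) = -1/6 (A(h) = (-26/39)/4 = (-26*1/39)/4 = (1/4)*(-2/3) = -1/6)
r(c, q) = -1467*c - q/6
1/r(652, I) = 1/(-1467*652 - 1/6*(-2235)) = 1/(-956484 + 745/2) = 1/(-1912223/2) = -2/1912223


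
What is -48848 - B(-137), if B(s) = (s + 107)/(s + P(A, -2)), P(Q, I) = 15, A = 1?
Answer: -2979743/61 ≈ -48848.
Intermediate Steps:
B(s) = (107 + s)/(15 + s) (B(s) = (s + 107)/(s + 15) = (107 + s)/(15 + s))
-48848 - B(-137) = -48848 - (107 - 137)/(15 - 137) = -48848 - (-30)/(-122) = -48848 - (-1)*(-30)/122 = -48848 - 1*15/61 = -48848 - 15/61 = -2979743/61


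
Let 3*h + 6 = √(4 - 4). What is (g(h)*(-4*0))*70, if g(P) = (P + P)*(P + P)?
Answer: 0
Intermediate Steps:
h = -2 (h = -2 + √(4 - 4)/3 = -2 + √0/3 = -2 + (⅓)*0 = -2 + 0 = -2)
g(P) = 4*P² (g(P) = (2*P)*(2*P) = 4*P²)
(g(h)*(-4*0))*70 = ((4*(-2)²)*(-4*0))*70 = ((4*4)*0)*70 = (16*0)*70 = 0*70 = 0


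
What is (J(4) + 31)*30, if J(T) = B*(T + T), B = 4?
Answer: 1890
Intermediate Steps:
J(T) = 8*T (J(T) = 4*(T + T) = 4*(2*T) = 8*T)
(J(4) + 31)*30 = (8*4 + 31)*30 = (32 + 31)*30 = 63*30 = 1890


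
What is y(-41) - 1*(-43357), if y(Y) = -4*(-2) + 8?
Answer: 43373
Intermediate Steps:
y(Y) = 16 (y(Y) = 8 + 8 = 16)
y(-41) - 1*(-43357) = 16 - 1*(-43357) = 16 + 43357 = 43373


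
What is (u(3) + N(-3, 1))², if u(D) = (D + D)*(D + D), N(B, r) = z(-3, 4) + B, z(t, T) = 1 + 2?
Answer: 1296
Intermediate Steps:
z(t, T) = 3
N(B, r) = 3 + B
u(D) = 4*D² (u(D) = (2*D)*(2*D) = 4*D²)
(u(3) + N(-3, 1))² = (4*3² + (3 - 3))² = (4*9 + 0)² = (36 + 0)² = 36² = 1296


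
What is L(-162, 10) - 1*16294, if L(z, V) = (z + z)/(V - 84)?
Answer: -602716/37 ≈ -16290.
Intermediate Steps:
L(z, V) = 2*z/(-84 + V) (L(z, V) = (2*z)/(-84 + V) = 2*z/(-84 + V))
L(-162, 10) - 1*16294 = 2*(-162)/(-84 + 10) - 1*16294 = 2*(-162)/(-74) - 16294 = 2*(-162)*(-1/74) - 16294 = 162/37 - 16294 = -602716/37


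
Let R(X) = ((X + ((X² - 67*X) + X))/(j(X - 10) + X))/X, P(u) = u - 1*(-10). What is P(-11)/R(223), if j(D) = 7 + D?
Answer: -443/158 ≈ -2.8038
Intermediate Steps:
P(u) = 10 + u (P(u) = u + 10 = 10 + u)
R(X) = (X² - 65*X)/(X*(-3 + 2*X)) (R(X) = ((X + ((X² - 67*X) + X))/((7 + (X - 10)) + X))/X = ((X + (X² - 66*X))/((7 + (-10 + X)) + X))/X = ((X² - 65*X)/((-3 + X) + X))/X = ((X² - 65*X)/(-3 + 2*X))/X = (X² - 65*X)/(X*(-3 + 2*X)))
P(-11)/R(223) = (10 - 11)/(((-65 + 223)/(-3 + 2*223))) = -1/(158/(-3 + 446)) = -1/(158/443) = -1/((1/443)*158) = -1/158/443 = -1*443/158 = -443/158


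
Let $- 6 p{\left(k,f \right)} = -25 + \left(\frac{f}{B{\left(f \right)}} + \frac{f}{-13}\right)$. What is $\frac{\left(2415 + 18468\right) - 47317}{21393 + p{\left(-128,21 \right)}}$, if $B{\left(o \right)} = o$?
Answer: $- \frac{687284}{556329} \approx -1.2354$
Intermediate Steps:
$p{\left(k,f \right)} = 4 + \frac{f}{78}$ ($p{\left(k,f \right)} = - \frac{-25 + \left(\frac{f}{f} + \frac{f}{-13}\right)}{6} = - \frac{-25 + \left(1 + f \left(- \frac{1}{13}\right)\right)}{6} = - \frac{-25 - \left(-1 + \frac{f}{13}\right)}{6} = - \frac{-24 - \frac{f}{13}}{6} = 4 + \frac{f}{78}$)
$\frac{\left(2415 + 18468\right) - 47317}{21393 + p{\left(-128,21 \right)}} = \frac{\left(2415 + 18468\right) - 47317}{21393 + \left(4 + \frac{1}{78} \cdot 21\right)} = \frac{20883 - 47317}{21393 + \left(4 + \frac{7}{26}\right)} = - \frac{26434}{21393 + \frac{111}{26}} = - \frac{26434}{\frac{556329}{26}} = \left(-26434\right) \frac{26}{556329} = - \frac{687284}{556329}$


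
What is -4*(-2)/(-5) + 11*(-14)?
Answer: -778/5 ≈ -155.60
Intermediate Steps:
-4*(-2)/(-5) + 11*(-14) = 8*(-⅕) - 154 = -8/5 - 154 = -778/5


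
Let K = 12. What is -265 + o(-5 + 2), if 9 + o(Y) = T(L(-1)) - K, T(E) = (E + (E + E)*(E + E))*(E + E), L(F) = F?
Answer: -292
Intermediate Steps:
T(E) = 2*E*(E + 4*E**2) (T(E) = (E + (2*E)*(2*E))*(2*E) = (E + 4*E**2)*(2*E) = 2*E*(E + 4*E**2))
o(Y) = -27 (o(Y) = -9 + ((-1)**2*(2 + 8*(-1)) - 1*12) = -9 + (1*(2 - 8) - 12) = -9 + (1*(-6) - 12) = -9 + (-6 - 12) = -9 - 18 = -27)
-265 + o(-5 + 2) = -265 - 27 = -292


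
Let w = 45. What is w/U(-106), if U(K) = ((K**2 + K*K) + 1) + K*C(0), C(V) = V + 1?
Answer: 45/22367 ≈ 0.0020119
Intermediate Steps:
C(V) = 1 + V
U(K) = 1 + K + 2*K**2 (U(K) = ((K**2 + K*K) + 1) + K*(1 + 0) = ((K**2 + K**2) + 1) + K*1 = (2*K**2 + 1) + K = (1 + 2*K**2) + K = 1 + K + 2*K**2)
w/U(-106) = 45/(1 - 106 + 2*(-106)**2) = 45/(1 - 106 + 2*11236) = 45/(1 - 106 + 22472) = 45/22367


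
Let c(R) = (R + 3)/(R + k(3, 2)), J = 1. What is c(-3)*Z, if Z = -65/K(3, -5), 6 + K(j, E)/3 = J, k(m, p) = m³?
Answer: 0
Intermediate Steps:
K(j, E) = -15 (K(j, E) = -18 + 3*1 = -18 + 3 = -15)
c(R) = (3 + R)/(27 + R) (c(R) = (R + 3)/(R + 3³) = (3 + R)/(R + 27) = (3 + R)/(27 + R))
Z = 13/3 (Z = -65/(-15) = -65*(-1/15) = 13/3 ≈ 4.3333)
c(-3)*Z = ((3 - 3)/(27 - 3))*(13/3) = (0/24)*(13/3) = ((1/24)*0)*(13/3) = 0*(13/3) = 0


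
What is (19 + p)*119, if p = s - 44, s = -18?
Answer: -5117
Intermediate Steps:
p = -62 (p = -18 - 44 = -62)
(19 + p)*119 = (19 - 62)*119 = -43*119 = -5117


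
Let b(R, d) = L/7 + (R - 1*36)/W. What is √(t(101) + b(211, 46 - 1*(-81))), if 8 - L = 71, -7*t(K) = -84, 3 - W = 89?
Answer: √7138/86 ≈ 0.98240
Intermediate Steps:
W = -86 (W = 3 - 1*89 = 3 - 89 = -86)
t(K) = 12 (t(K) = -⅐*(-84) = 12)
L = -63 (L = 8 - 1*71 = 8 - 71 = -63)
b(R, d) = -369/43 - R/86 (b(R, d) = -63/7 + (R - 1*36)/(-86) = -63*⅐ + (R - 36)*(-1/86) = -9 + (-36 + R)*(-1/86) = -9 + (18/43 - R/86) = -369/43 - R/86)
√(t(101) + b(211, 46 - 1*(-81))) = √(12 + (-369/43 - 1/86*211)) = √(12 + (-369/43 - 211/86)) = √(12 - 949/86) = √(83/86) = √7138/86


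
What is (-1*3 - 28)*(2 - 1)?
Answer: -31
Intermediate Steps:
(-1*3 - 28)*(2 - 1) = (-3 - 28)*1 = -31*1 = -31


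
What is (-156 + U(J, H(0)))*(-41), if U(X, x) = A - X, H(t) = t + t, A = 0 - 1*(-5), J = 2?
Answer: 6273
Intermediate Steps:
A = 5 (A = 0 + 5 = 5)
H(t) = 2*t
U(X, x) = 5 - X
(-156 + U(J, H(0)))*(-41) = (-156 + (5 - 1*2))*(-41) = (-156 + (5 - 2))*(-41) = (-156 + 3)*(-41) = -153*(-41) = 6273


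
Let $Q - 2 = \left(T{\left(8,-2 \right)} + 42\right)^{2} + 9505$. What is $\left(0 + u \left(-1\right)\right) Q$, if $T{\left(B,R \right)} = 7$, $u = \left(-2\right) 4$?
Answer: $95264$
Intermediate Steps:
$u = -8$
$Q = 11908$ ($Q = 2 + \left(\left(7 + 42\right)^{2} + 9505\right) = 2 + \left(49^{2} + 9505\right) = 2 + \left(2401 + 9505\right) = 2 + 11906 = 11908$)
$\left(0 + u \left(-1\right)\right) Q = \left(0 - -8\right) 11908 = \left(0 + 8\right) 11908 = 8 \cdot 11908 = 95264$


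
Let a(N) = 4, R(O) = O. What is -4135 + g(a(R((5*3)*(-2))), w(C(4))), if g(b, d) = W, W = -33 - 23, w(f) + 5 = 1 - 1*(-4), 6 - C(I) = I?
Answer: -4191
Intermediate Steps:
C(I) = 6 - I
w(f) = 0 (w(f) = -5 + (1 - 1*(-4)) = -5 + (1 + 4) = -5 + 5 = 0)
W = -56
g(b, d) = -56
-4135 + g(a(R((5*3)*(-2))), w(C(4))) = -4135 - 56 = -4191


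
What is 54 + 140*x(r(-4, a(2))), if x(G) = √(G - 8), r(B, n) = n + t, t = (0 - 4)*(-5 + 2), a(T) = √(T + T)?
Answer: 54 + 140*√6 ≈ 396.93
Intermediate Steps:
a(T) = √2*√T (a(T) = √(2*T) = √2*√T)
t = 12 (t = -4*(-3) = 12)
r(B, n) = 12 + n (r(B, n) = n + 12 = 12 + n)
x(G) = √(-8 + G)
54 + 140*x(r(-4, a(2))) = 54 + 140*√(-8 + (12 + √2*√2)) = 54 + 140*√(-8 + (12 + 2)) = 54 + 140*√(-8 + 14) = 54 + 140*√6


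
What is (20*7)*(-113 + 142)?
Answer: 4060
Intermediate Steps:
(20*7)*(-113 + 142) = 140*29 = 4060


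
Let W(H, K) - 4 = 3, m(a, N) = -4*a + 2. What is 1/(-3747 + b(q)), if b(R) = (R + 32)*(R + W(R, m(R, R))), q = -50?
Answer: -1/2973 ≈ -0.00033636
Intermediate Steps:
m(a, N) = 2 - 4*a
W(H, K) = 7 (W(H, K) = 4 + 3 = 7)
b(R) = (7 + R)*(32 + R) (b(R) = (R + 32)*(R + 7) = (32 + R)*(7 + R) = (7 + R)*(32 + R))
1/(-3747 + b(q)) = 1/(-3747 + (224 + (-50)² + 39*(-50))) = 1/(-3747 + (224 + 2500 - 1950)) = 1/(-3747 + 774) = 1/(-2973) = -1/2973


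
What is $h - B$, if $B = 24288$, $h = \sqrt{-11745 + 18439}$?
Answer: $-24288 + \sqrt{6694} \approx -24206.0$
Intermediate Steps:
$h = \sqrt{6694} \approx 81.817$
$h - B = \sqrt{6694} - 24288 = -24288 + \sqrt{6694}$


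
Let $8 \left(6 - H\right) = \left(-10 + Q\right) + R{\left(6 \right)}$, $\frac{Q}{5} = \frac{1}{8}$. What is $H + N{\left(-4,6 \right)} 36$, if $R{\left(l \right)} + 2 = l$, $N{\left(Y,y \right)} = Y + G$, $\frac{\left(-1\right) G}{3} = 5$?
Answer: $- \frac{43349}{64} \approx -677.33$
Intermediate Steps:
$G = -15$ ($G = \left(-3\right) 5 = -15$)
$N{\left(Y,y \right)} = -15 + Y$ ($N{\left(Y,y \right)} = Y - 15 = -15 + Y$)
$R{\left(l \right)} = -2 + l$
$Q = \frac{5}{8} \approx 0.625$
$H = \frac{427}{64}$ ($H = 6 - \frac{\left(-10 + \frac{5}{8}\right) + \left(-2 + 6\right)}{8} = 6 - \frac{- \frac{75}{8} + 4}{8} = 6 - - \frac{43}{64} = 6 + \frac{43}{64} = \frac{427}{64} \approx 6.6719$)
$H + N{\left(-4,6 \right)} 36 = \frac{427}{64} + \left(-15 - 4\right) 36 = \frac{427}{64} - 684 = - \frac{43349}{64}$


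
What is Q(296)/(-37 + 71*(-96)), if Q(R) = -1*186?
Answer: 186/6853 ≈ 0.027141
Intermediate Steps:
Q(R) = -186
Q(296)/(-37 + 71*(-96)) = -186/(-37 + 71*(-96)) = -186/(-37 - 6816) = -186/(-6853) = -186*(-1/6853) = 186/6853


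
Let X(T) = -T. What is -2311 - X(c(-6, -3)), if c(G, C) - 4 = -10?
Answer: -2317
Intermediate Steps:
c(G, C) = -6 (c(G, C) = 4 - 10 = -6)
-2311 - X(c(-6, -3)) = -2311 - (-1)*(-6) = -2311 - 1*6 = -2311 - 6 = -2317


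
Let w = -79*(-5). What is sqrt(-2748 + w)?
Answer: I*sqrt(2353) ≈ 48.508*I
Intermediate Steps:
w = 395
sqrt(-2748 + w) = sqrt(-2748 + 395) = sqrt(-2353) = I*sqrt(2353)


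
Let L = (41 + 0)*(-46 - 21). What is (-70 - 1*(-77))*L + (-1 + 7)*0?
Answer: -19229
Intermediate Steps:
L = -2747 (L = 41*(-67) = -2747)
(-70 - 1*(-77))*L + (-1 + 7)*0 = (-70 - 1*(-77))*(-2747) + (-1 + 7)*0 = (-70 + 77)*(-2747) + 6*0 = 7*(-2747) + 0 = -19229 + 0 = -19229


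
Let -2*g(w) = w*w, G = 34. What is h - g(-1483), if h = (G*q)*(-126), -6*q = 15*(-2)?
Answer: 2156449/2 ≈ 1.0782e+6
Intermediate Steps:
q = 5 (q = -5*(-2)/2 = -1/6*(-30) = 5)
g(w) = -w**2/2 (g(w) = -w*w/2 = -w**2/2)
h = -21420 (h = (34*5)*(-126) = 170*(-126) = -21420)
h - g(-1483) = -21420 - (-1)*(-1483)**2/2 = -21420 - (-1)*2199289/2 = -21420 - 1*(-2199289/2) = -21420 + 2199289/2 = 2156449/2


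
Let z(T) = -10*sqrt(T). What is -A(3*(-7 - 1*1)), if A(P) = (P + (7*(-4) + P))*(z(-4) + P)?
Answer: -1824 - 1520*I ≈ -1824.0 - 1520.0*I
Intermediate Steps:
A(P) = (-28 + 2*P)*(P - 20*I) (A(P) = (P + (7*(-4) + P))*(-20*I + P) = (P + (-28 + P))*(-20*I + P) = (-28 + 2*P)*(-20*I + P) = (-28 + 2*P)*(P - 20*I))
-A(3*(-7 - 1*1)) = -(-84*(-7 - 1*1) + 2*(3*(-7 - 1*1))**2 + 560*I - 40*I*3*(-7 - 1*1)) = -(-84*(-7 - 1) + 2*(3*(-7 - 1))**2 + 560*I - 40*I*3*(-7 - 1)) = -(-84*(-8) + 2*(3*(-8))**2 + 560*I - 40*I*3*(-8)) = -(-28*(-24) + 2*(-24)**2 + 560*I - 40*I*(-24)) = -(672 + 2*576 + 560*I + 960*I) = -(672 + 1152 + 560*I + 960*I) = -(1824 + 1520*I) = -1824 - 1520*I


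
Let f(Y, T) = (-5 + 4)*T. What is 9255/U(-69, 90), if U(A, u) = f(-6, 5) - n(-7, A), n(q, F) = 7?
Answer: -3085/4 ≈ -771.25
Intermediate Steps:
f(Y, T) = -T
U(A, u) = -12 (U(A, u) = -1*5 - 1*7 = -5 - 7 = -12)
9255/U(-69, 90) = 9255/(-12) = 9255*(-1/12) = -3085/4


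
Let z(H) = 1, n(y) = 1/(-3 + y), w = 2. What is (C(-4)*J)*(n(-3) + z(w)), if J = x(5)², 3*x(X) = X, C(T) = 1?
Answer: 125/54 ≈ 2.3148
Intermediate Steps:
x(X) = X/3
J = 25/9 (J = ((⅓)*5)² = (5/3)² = 25/9 ≈ 2.7778)
(C(-4)*J)*(n(-3) + z(w)) = (1*(25/9))*(1/(-3 - 3) + 1) = 25*(1/(-6) + 1)/9 = 25*(-⅙ + 1)/9 = (25/9)*(⅚) = 125/54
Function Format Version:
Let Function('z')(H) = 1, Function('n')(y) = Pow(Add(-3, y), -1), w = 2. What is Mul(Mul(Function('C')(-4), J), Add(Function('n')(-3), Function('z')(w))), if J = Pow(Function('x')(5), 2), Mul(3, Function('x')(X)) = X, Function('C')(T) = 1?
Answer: Rational(125, 54) ≈ 2.3148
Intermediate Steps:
Function('x')(X) = Mul(Rational(1, 3), X)
J = Rational(25, 9) (J = Pow(Mul(Rational(1, 3), 5), 2) = Pow(Rational(5, 3), 2) = Rational(25, 9) ≈ 2.7778)
Mul(Mul(Function('C')(-4), J), Add(Function('n')(-3), Function('z')(w))) = Mul(Mul(1, Rational(25, 9)), Add(Pow(Add(-3, -3), -1), 1)) = Mul(Rational(25, 9), Add(Pow(-6, -1), 1)) = Mul(Rational(25, 9), Add(Rational(-1, 6), 1)) = Mul(Rational(25, 9), Rational(5, 6)) = Rational(125, 54)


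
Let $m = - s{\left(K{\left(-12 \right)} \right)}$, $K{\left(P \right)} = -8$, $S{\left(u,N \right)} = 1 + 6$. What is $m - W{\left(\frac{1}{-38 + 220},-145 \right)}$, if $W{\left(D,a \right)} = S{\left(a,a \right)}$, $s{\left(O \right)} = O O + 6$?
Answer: $-77$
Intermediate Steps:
$S{\left(u,N \right)} = 7$
$s{\left(O \right)} = 6 + O^{2}$ ($s{\left(O \right)} = O^{2} + 6 = 6 + O^{2}$)
$W{\left(D,a \right)} = 7$
$m = -70$ ($m = - (6 + \left(-8\right)^{2}) = - (6 + 64) = \left(-1\right) 70 = -70$)
$m - W{\left(\frac{1}{-38 + 220},-145 \right)} = -70 - 7 = -77$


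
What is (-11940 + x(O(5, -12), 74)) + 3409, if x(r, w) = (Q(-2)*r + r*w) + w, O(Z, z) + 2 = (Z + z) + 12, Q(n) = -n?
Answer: -8229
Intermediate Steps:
O(Z, z) = 10 + Z + z (O(Z, z) = -2 + ((Z + z) + 12) = -2 + (12 + Z + z) = 10 + Z + z)
x(r, w) = w + 2*r + r*w (x(r, w) = ((-1*(-2))*r + r*w) + w = (2*r + r*w) + w = w + 2*r + r*w)
(-11940 + x(O(5, -12), 74)) + 3409 = (-11940 + (74 + 2*(10 + 5 - 12) + (10 + 5 - 12)*74)) + 3409 = (-11940 + (74 + 2*3 + 3*74)) + 3409 = (-11940 + (74 + 6 + 222)) + 3409 = (-11940 + 302) + 3409 = -11638 + 3409 = -8229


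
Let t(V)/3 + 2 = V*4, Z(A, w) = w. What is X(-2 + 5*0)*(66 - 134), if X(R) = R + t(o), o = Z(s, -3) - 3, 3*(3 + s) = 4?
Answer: 5440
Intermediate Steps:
s = -5/3 (s = -3 + (⅓)*4 = -3 + 4/3 = -5/3 ≈ -1.6667)
o = -6 (o = -3 - 3 = -6)
t(V) = -6 + 12*V (t(V) = -6 + 3*(V*4) = -6 + 3*(4*V) = -6 + 12*V)
X(R) = -78 + R (X(R) = R + (-6 + 12*(-6)) = R + (-6 - 72) = R - 78 = -78 + R)
X(-2 + 5*0)*(66 - 134) = (-78 + (-2 + 5*0))*(66 - 134) = (-78 + (-2 + 0))*(-68) = (-78 - 2)*(-68) = -80*(-68) = 5440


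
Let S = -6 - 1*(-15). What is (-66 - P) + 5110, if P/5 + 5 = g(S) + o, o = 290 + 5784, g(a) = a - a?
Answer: -25301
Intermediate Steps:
S = 9 (S = -6 + 15 = 9)
g(a) = 0
o = 6074
P = 30345 (P = -25 + 5*(0 + 6074) = -25 + 5*6074 = -25 + 30370 = 30345)
(-66 - P) + 5110 = (-66 - 1*30345) + 5110 = (-66 - 30345) + 5110 = -30411 + 5110 = -25301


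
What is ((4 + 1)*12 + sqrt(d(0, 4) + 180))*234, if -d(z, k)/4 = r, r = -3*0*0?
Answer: 14040 + 1404*sqrt(5) ≈ 17179.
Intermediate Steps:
r = 0 (r = 0*0 = 0)
d(z, k) = 0 (d(z, k) = -4*0 = 0)
((4 + 1)*12 + sqrt(d(0, 4) + 180))*234 = ((4 + 1)*12 + sqrt(0 + 180))*234 = (5*12 + sqrt(180))*234 = (60 + 6*sqrt(5))*234 = 14040 + 1404*sqrt(5)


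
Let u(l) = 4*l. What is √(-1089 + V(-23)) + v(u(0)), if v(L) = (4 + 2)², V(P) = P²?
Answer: 36 + 4*I*√35 ≈ 36.0 + 23.664*I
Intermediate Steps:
v(L) = 36 (v(L) = 6² = 36)
√(-1089 + V(-23)) + v(u(0)) = √(-1089 + (-23)²) + 36 = √(-1089 + 529) + 36 = √(-560) + 36 = 4*I*√35 + 36 = 36 + 4*I*√35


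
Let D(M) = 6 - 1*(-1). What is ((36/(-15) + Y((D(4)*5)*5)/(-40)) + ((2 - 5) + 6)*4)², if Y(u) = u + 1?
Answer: 676/25 ≈ 27.040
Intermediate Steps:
D(M) = 7 (D(M) = 6 + 1 = 7)
Y(u) = 1 + u
((36/(-15) + Y((D(4)*5)*5)/(-40)) + ((2 - 5) + 6)*4)² = ((36/(-15) + (1 + (7*5)*5)/(-40)) + ((2 - 5) + 6)*4)² = ((36*(-1/15) + (1 + 35*5)*(-1/40)) + (-3 + 6)*4)² = ((-12/5 + (1 + 175)*(-1/40)) + 3*4)² = ((-12/5 + 176*(-1/40)) + 12)² = ((-12/5 - 22/5) + 12)² = (-34/5 + 12)² = (26/5)² = 676/25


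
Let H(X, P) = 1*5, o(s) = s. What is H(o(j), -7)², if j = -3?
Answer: 25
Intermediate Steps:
H(X, P) = 5
H(o(j), -7)² = 5² = 25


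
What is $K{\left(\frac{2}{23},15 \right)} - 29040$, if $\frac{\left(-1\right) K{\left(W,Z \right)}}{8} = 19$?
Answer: $-29192$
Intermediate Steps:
$K{\left(W,Z \right)} = -152$ ($K{\left(W,Z \right)} = \left(-8\right) 19 = -152$)
$K{\left(\frac{2}{23},15 \right)} - 29040 = -152 - 29040 = -29192$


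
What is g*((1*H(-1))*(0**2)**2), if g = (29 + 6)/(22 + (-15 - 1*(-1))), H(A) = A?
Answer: 0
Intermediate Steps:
g = 35/8 (g = 35/(22 + (-15 + 1)) = 35/(22 - 14) = 35/8 ≈ 4.3750)
g*((1*H(-1))*(0**2)**2) = 35*((1*(-1))*(0**2)**2)/8 = 35*(-1*0**2)/8 = 35*(-1*0)/8 = (35/8)*0 = 0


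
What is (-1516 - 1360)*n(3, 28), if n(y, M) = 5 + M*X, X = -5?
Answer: 388260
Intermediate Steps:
n(y, M) = 5 - 5*M (n(y, M) = 5 + M*(-5) = 5 - 5*M)
(-1516 - 1360)*n(3, 28) = (-1516 - 1360)*(5 - 5*28) = -2876*(5 - 140) = -2876*(-135) = 388260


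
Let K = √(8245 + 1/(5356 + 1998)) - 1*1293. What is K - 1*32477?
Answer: -33770 + √445900457774/7354 ≈ -33679.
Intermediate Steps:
K = -1293 + √445900457774/7354 (K = √(8245 + 1/7354) - 1293 = √(60633731/7354) - 1293 = √445900457774/7354 - 1293 = -1293 + √445900457774/7354 ≈ -1202.2)
K - 1*32477 = (-1293 + √445900457774/7354) - 1*32477 = (-1293 + √445900457774/7354) - 32477 = -33770 + √445900457774/7354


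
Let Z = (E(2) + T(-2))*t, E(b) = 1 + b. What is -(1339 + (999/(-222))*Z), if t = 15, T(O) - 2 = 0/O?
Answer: -2003/2 ≈ -1001.5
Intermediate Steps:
T(O) = 2 (T(O) = 2 + 0/O = 2 + 0 = 2)
Z = 75 (Z = ((1 + 2) + 2)*15 = (3 + 2)*15 = 5*15 = 75)
-(1339 + (999/(-222))*Z) = -(1339 + (999/(-222))*75) = -(1339 + (999*(-1/222))*75) = -(1339 - 9/2*75) = -(1339 - 675/2) = -1*2003/2 = -2003/2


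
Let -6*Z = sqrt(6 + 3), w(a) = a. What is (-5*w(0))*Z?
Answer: 0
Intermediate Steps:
Z = -1/2 (Z = -sqrt(6 + 3)/6 = -sqrt(9)/6 = -1/6*3 = -1/2 ≈ -0.50000)
(-5*w(0))*Z = -5*0*(-1/2) = 0*(-1/2) = 0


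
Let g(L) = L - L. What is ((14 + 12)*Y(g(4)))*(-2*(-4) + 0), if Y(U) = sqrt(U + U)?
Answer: 0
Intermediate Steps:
g(L) = 0
Y(U) = sqrt(2)*sqrt(U) (Y(U) = sqrt(2*U) = sqrt(2)*sqrt(U))
((14 + 12)*Y(g(4)))*(-2*(-4) + 0) = ((14 + 12)*(sqrt(2)*sqrt(0)))*(-2*(-4) + 0) = (26*(sqrt(2)*0))*(8 + 0) = (26*0)*8 = 0*8 = 0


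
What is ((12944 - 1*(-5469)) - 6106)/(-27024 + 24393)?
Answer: -12307/2631 ≈ -4.6777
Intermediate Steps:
((12944 - 1*(-5469)) - 6106)/(-27024 + 24393) = ((12944 + 5469) - 6106)/(-2631) = (18413 - 6106)*(-1/2631) = 12307*(-1/2631) = -12307/2631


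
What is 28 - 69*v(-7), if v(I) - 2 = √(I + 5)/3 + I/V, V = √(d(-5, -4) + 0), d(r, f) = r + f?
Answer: -110 - 161*I - 23*I*√2 ≈ -110.0 - 193.53*I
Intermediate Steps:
d(r, f) = f + r
V = 3*I (V = √((-4 - 5) + 0) = √(-9 + 0) = √(-9) = 3*I ≈ 3.0*I)
v(I) = 2 + √(5 + I)/3 - I*I/3 (v(I) = 2 + (√(I + 5)/3 + I/((3*I))) = 2 + (√(5 + I)*(⅓) + I*(-I/3)) = 2 + (√(5 + I)/3 - I*I/3) = 2 + √(5 + I)/3 - I*I/3)
28 - 69*v(-7) = 28 - 69*(2 + √(5 - 7)/3 - ⅓*I*(-7)) = 28 - 69*(2 + √(-2)/3 + 7*I/3) = 28 - 69*(2 + (I*√2)/3 + 7*I/3) = 28 - 69*(2 + I*√2/3 + 7*I/3) = 28 - 69*(2 + 7*I/3 + I*√2/3) = 28 + (-138 - 161*I - 23*I*√2) = -110 - 161*I - 23*I*√2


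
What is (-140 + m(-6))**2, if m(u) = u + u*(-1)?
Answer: 19600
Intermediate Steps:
m(u) = 0 (m(u) = u - u = 0)
(-140 + m(-6))**2 = (-140 + 0)**2 = (-140)**2 = 19600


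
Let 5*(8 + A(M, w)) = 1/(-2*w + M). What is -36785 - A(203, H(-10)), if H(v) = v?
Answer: -41006356/1115 ≈ -36777.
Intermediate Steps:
A(M, w) = -8 + 1/(5*(M - 2*w)) (A(M, w) = -8 + 1/(5*(-2*w + M)) = -8 + 1/(5*(M - 2*w)))
-36785 - A(203, H(-10)) = -36785 - (1 - 40*203 + 80*(-10))/(5*(203 - 2*(-10))) = -36785 - (1 - 8120 - 800)/(5*(203 + 20)) = -36785 - (-8919)/(5*223) = -36785 - 1*(-8919/1115) = -36785 + 8919/1115 = -41006356/1115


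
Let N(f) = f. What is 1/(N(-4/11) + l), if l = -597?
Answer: -11/6571 ≈ -0.0016740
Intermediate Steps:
1/(N(-4/11) + l) = 1/(-4/11 - 597) = 1/(-6571/11) = -11/6571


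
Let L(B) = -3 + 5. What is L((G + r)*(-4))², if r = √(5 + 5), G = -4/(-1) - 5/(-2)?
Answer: 4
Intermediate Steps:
G = 13/2 (G = -4*(-1) - 5*(-½) = 4 + 5/2 = 13/2 ≈ 6.5000)
r = √10 ≈ 3.1623
L(B) = 2
L((G + r)*(-4))² = 2² = 4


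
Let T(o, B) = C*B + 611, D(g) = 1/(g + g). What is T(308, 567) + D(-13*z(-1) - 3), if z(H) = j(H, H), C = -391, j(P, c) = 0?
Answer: -1326517/6 ≈ -2.2109e+5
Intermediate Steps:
z(H) = 0
D(g) = 1/(2*g)
T(o, B) = 611 - 391*B (T(o, B) = -391*B + 611 = 611 - 391*B)
T(308, 567) + D(-13*z(-1) - 3) = (611 - 391*567) + 1/(2*(-13*0 - 3)) = (611 - 221697) + 1/(2*(0 - 3)) = -221086 + (½)/(-3) = -221086 + (½)*(-⅓) = -221086 - ⅙ = -1326517/6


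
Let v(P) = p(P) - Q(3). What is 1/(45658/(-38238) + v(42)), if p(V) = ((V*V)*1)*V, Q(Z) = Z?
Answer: 19119/1416408286 ≈ 1.3498e-5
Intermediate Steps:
p(V) = V**3 (p(V) = (V**2*1)*V = V**2*V = V**3)
v(P) = -3 + P**3 (v(P) = P**3 - 1*3 = P**3 - 3 = -3 + P**3)
1/(45658/(-38238) + v(42)) = 1/(45658/(-38238) + (-3 + 42**3)) = 1/(45658*(-1/38238) + (-3 + 74088)) = 1/(-22829/19119 + 74085) = 1/(1416408286/19119) = 19119/1416408286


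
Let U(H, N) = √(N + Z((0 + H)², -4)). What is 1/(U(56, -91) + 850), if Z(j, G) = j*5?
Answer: 50/41583 - √15589/706911 ≈ 0.0010258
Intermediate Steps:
Z(j, G) = 5*j
U(H, N) = √(N + 5*H²) (U(H, N) = √(N + 5*(0 + H)²) = √(N + 5*H²))
1/(U(56, -91) + 850) = 1/(√(-91 + 5*56²) + 850) = 1/(√(-91 + 5*3136) + 850) = 1/(√(-91 + 15680) + 850) = 1/(√15589 + 850) = 1/(850 + √15589)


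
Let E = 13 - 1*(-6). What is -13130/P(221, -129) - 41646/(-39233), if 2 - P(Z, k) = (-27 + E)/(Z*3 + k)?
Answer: -68758557441/10553677 ≈ -6515.1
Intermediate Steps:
E = 19 (E = 13 + 6 = 19)
P(Z, k) = 2 + 8/(k + 3*Z) (P(Z, k) = 2 - (-27 + 19)/(Z*3 + k) = 2 - (-8)/(3*Z + k) = 2 - (-8)/(k + 3*Z) = 2 + 8/(k + 3*Z))
-13130/P(221, -129) - 41646/(-39233) = -13130*(-129 + 3*221)/(2*(4 - 129 + 3*221)) - 41646/(-39233) = -13130*(-129 + 663)/(2*(4 - 129 + 663)) - 41646*(-1/39233) = -13130/(2*538/534) + 41646/39233 = -13130/(2*(1/534)*538) + 41646/39233 = -13130/538/267 + 41646/39233 = -13130*267/538 + 41646/39233 = -1752855/269 + 41646/39233 = -68758557441/10553677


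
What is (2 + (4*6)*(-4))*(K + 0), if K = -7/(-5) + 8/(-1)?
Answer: 3102/5 ≈ 620.40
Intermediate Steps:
K = -33/5 (K = -7*(-⅕) + 8*(-1) = 7/5 - 8 = -33/5 ≈ -6.6000)
(2 + (4*6)*(-4))*(K + 0) = (2 + (4*6)*(-4))*(-33/5 + 0) = (2 + 24*(-4))*(-33/5) = (2 - 96)*(-33/5) = -94*(-33/5) = 3102/5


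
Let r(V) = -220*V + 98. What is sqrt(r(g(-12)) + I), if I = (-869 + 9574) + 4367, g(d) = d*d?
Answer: I*sqrt(18510) ≈ 136.05*I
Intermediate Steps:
g(d) = d**2
r(V) = 98 - 220*V
I = 13072 (I = 8705 + 4367 = 13072)
sqrt(r(g(-12)) + I) = sqrt((98 - 220*(-12)**2) + 13072) = sqrt((98 - 220*144) + 13072) = sqrt((98 - 31680) + 13072) = sqrt(-31582 + 13072) = sqrt(-18510) = I*sqrt(18510)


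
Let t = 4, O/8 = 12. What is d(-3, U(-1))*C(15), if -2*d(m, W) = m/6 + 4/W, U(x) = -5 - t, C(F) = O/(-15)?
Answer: -136/45 ≈ -3.0222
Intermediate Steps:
O = 96 (O = 8*12 = 96)
C(F) = -32/5 (C(F) = 96/(-15) = 96*(-1/15) = -32/5)
U(x) = -9 (U(x) = -5 - 1*4 = -5 - 4 = -9)
d(m, W) = -2/W - m/12 (d(m, W) = -(m/6 + 4/W)/2 = -(4/W + m/6)/2 = -2/W - m/12)
d(-3, U(-1))*C(15) = (-2/(-9) - 1/12*(-3))*(-32/5) = (-2*(-1/9) + 1/4)*(-32/5) = (2/9 + 1/4)*(-32/5) = (17/36)*(-32/5) = -136/45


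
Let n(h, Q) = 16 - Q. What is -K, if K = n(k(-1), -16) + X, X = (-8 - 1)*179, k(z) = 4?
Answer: 1579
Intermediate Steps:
X = -1611 (X = -9*179 = -1611)
K = -1579 (K = (16 - 1*(-16)) - 1611 = (16 + 16) - 1611 = 32 - 1611 = -1579)
-K = -1*(-1579) = 1579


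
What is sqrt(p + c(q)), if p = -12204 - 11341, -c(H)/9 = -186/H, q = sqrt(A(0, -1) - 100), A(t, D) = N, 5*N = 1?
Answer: sqrt(-5862728545 - 835326*I*sqrt(2495))/499 ≈ 0.54602 - 153.44*I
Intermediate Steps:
N = 1/5 (N = (1/5)*1 = 1/5 ≈ 0.20000)
A(t, D) = 1/5
q = I*sqrt(2495)/5 (q = sqrt(1/5 - 100) = sqrt(-499/5) = I*sqrt(2495)/5 ≈ 9.99*I)
c(H) = 1674/H (c(H) = -(-1674)/H = 1674/H)
p = -23545
sqrt(p + c(q)) = sqrt(-23545 + 1674/((I*sqrt(2495)/5))) = sqrt(-23545 + 1674*(-I*sqrt(2495)/499)) = sqrt(-23545 - 1674*I*sqrt(2495)/499)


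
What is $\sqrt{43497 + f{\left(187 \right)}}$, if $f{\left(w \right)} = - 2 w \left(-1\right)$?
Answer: $\sqrt{43871} \approx 209.45$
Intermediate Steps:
$f{\left(w \right)} = 2 w$
$\sqrt{43497 + f{\left(187 \right)}} = \sqrt{43497 + 2 \cdot 187} = \sqrt{43497 + 374} = \sqrt{43871}$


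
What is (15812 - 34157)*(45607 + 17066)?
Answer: -1149736185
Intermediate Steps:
(15812 - 34157)*(45607 + 17066) = -18345*62673 = -1149736185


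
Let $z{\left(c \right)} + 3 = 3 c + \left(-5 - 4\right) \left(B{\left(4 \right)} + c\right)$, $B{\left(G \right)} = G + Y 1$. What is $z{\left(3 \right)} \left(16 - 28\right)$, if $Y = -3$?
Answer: $360$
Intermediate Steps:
$B{\left(G \right)} = -3 + G$ ($B{\left(G \right)} = G - 3 = -3 + G$)
$z{\left(c \right)} = -12 - 6 c$ ($z{\left(c \right)} = -3 + \left(3 c + \left(-5 - 4\right) \left(\left(-3 + 4\right) + c\right)\right) = -3 + \left(3 c - 9 \left(1 + c\right)\right) = -3 - \left(9 + 6 c\right) = -12 - 6 c$)
$z{\left(3 \right)} \left(16 - 28\right) = \left(-12 - 18\right) \left(16 - 28\right) = \left(-12 - 18\right) \left(-12\right) = \left(-30\right) \left(-12\right) = 360$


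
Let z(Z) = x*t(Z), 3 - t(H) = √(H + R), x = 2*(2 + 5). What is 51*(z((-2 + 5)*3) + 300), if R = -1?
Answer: 17442 - 1428*√2 ≈ 15423.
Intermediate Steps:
x = 14 (x = 2*7 = 14)
t(H) = 3 - √(-1 + H) (t(H) = 3 - √(H - 1) = 3 - √(-1 + H))
z(Z) = 42 - 14*√(-1 + Z) (z(Z) = 14*(3 - √(-1 + Z)) = 42 - 14*√(-1 + Z))
51*(z((-2 + 5)*3) + 300) = 51*((42 - 14*√(-1 + (-2 + 5)*3)) + 300) = 51*((42 - 14*√(-1 + 3*3)) + 300) = 51*((42 - 14*√(-1 + 9)) + 300) = 51*((42 - 28*√2) + 300) = 51*(342 - 28*√2) = 17442 - 1428*√2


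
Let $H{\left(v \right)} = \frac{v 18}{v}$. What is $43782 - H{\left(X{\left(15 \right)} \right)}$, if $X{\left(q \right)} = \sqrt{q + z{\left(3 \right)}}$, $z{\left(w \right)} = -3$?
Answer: $43764$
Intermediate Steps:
$X{\left(q \right)} = \sqrt{-3 + q}$ ($X{\left(q \right)} = \sqrt{q - 3} = \sqrt{-3 + q}$)
$H{\left(v \right)} = 18$ ($H{\left(v \right)} = \frac{18 v}{v} = 18$)
$43782 - H{\left(X{\left(15 \right)} \right)} = 43782 - 18 = 43764$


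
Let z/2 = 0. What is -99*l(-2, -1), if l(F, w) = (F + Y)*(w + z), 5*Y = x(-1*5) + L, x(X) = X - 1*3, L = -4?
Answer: -2178/5 ≈ -435.60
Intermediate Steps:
x(X) = -3 + X (x(X) = X - 3 = -3 + X)
z = 0 (z = 2*0 = 0)
Y = -12/5 (Y = ((-3 - 1*5) - 4)/5 = ((-3 - 5) - 4)/5 = (-8 - 4)/5 = (⅕)*(-12) = -12/5 ≈ -2.4000)
l(F, w) = w*(-12/5 + F) (l(F, w) = (F - 12/5)*(w + 0) = (-12/5 + F)*w = w*(-12/5 + F))
-99*l(-2, -1) = -99*(-1)*(-12 + 5*(-2))/5 = -99*(-1)*(-12 - 10)/5 = -99*(-1)*(-22)/5 = -99*22/5 = -2178/5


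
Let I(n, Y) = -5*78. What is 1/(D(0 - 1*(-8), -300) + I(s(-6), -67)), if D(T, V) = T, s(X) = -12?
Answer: -1/382 ≈ -0.0026178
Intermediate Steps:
I(n, Y) = -390
1/(D(0 - 1*(-8), -300) + I(s(-6), -67)) = 1/((0 - 1*(-8)) - 390) = 1/((0 + 8) - 390) = 1/(8 - 390) = 1/(-382) = -1/382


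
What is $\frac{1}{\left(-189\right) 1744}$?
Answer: $- \frac{1}{329616} \approx -3.0338 \cdot 10^{-6}$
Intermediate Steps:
$\frac{1}{\left(-189\right) 1744} = \frac{1}{-329616} = - \frac{1}{329616}$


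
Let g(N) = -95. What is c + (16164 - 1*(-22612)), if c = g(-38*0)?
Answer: 38681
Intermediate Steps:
c = -95
c + (16164 - 1*(-22612)) = -95 + (16164 - 1*(-22612)) = -95 + (16164 + 22612) = -95 + 38776 = 38681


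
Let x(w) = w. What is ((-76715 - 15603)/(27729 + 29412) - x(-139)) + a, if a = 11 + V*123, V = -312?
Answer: -2184364184/57141 ≈ -38228.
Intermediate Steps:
a = -38365 (a = 11 - 312*123 = 11 - 38376 = -38365)
((-76715 - 15603)/(27729 + 29412) - x(-139)) + a = ((-76715 - 15603)/(27729 + 29412) - 1*(-139)) - 38365 = (-92318/57141 + 139) - 38365 = 7850281/57141 - 38365 = -2184364184/57141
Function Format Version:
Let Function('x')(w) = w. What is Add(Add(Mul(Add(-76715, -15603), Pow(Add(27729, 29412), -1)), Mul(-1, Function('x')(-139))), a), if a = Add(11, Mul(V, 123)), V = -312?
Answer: Rational(-2184364184, 57141) ≈ -38228.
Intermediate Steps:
a = -38365 (a = Add(11, Mul(-312, 123)) = Add(11, -38376) = -38365)
Add(Add(Mul(Add(-76715, -15603), Pow(Add(27729, 29412), -1)), Mul(-1, Function('x')(-139))), a) = Add(Add(Mul(Add(-76715, -15603), Pow(Add(27729, 29412), -1)), Mul(-1, -139)), -38365) = Add(Add(Mul(-92318, Pow(57141, -1)), 139), -38365) = Add(Add(Mul(-92318, Rational(1, 57141)), 139), -38365) = Add(Add(Rational(-92318, 57141), 139), -38365) = Add(Rational(7850281, 57141), -38365) = Rational(-2184364184, 57141)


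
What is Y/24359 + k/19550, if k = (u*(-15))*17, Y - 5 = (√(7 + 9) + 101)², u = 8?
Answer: 976142/2801285 ≈ 0.34846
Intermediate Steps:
Y = 11030 (Y = 5 + (√(7 + 9) + 101)² = 5 + (√16 + 101)² = 5 + (4 + 101)² = 5 + 105² = 5 + 11025 = 11030)
k = -2040 (k = (8*(-15))*17 = -120*17 = -2040)
Y/24359 + k/19550 = 11030/24359 - 2040/19550 = 11030*(1/24359) - 2040*1/19550 = 11030/24359 - 12/115 = 976142/2801285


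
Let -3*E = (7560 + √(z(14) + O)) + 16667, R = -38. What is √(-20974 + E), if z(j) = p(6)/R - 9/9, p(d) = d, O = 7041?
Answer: √(-94382367 - 57*√2541383)/57 ≈ 170.52*I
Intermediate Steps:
z(j) = -22/19 (z(j) = 6/(-38) - 9/9 = 6*(-1/38) - 9*⅑ = -3/19 - 1 = -22/19)
E = -24227/3 - √2541383/57 (E = -((7560 + √(-22/19 + 7041)) + 16667)/3 = -((7560 + √(133757/19)) + 16667)/3 = -((7560 + √2541383/19) + 16667)/3 = -(24227 + √2541383/19)/3 = -24227/3 - √2541383/57 ≈ -8103.6)
√(-20974 + E) = √(-20974 + (-24227/3 - √2541383/57)) = √(-87149/3 - √2541383/57)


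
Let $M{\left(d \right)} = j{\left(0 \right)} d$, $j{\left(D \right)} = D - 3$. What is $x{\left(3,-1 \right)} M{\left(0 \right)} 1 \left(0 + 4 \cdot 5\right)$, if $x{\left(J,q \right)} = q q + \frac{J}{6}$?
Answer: $0$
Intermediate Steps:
$j{\left(D \right)} = -3 + D$ ($j{\left(D \right)} = D - 3 = -3 + D$)
$M{\left(d \right)} = - 3 d$ ($M{\left(d \right)} = \left(-3 + 0\right) d = - 3 d$)
$x{\left(J,q \right)} = q^{2} + \frac{J}{6}$ ($x{\left(J,q \right)} = q^{2} + J \frac{1}{6} = q^{2} + \frac{J}{6}$)
$x{\left(3,-1 \right)} M{\left(0 \right)} 1 \left(0 + 4 \cdot 5\right) = \left(\left(-1\right)^{2} + \frac{1}{6} \cdot 3\right) \left(\left(-3\right) 0\right) 1 \left(0 + 4 \cdot 5\right) = \left(1 + \frac{1}{2}\right) 0 \cdot 1 \left(0 + 20\right) = \frac{3}{2} \cdot 0 \cdot 1 \cdot 20 = 0 \cdot 1 \cdot 20 = 0 \cdot 20 = 0$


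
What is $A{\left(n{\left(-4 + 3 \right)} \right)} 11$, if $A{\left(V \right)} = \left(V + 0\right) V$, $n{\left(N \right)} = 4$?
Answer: $176$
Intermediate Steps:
$A{\left(V \right)} = V^{2}$ ($A{\left(V \right)} = V V = V^{2}$)
$A{\left(n{\left(-4 + 3 \right)} \right)} 11 = 4^{2} \cdot 11 = 16 \cdot 11 = 176$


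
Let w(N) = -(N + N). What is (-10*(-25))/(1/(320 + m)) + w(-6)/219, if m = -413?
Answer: -1697246/73 ≈ -23250.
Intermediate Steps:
w(N) = -2*N
(-10*(-25))/(1/(320 + m)) + w(-6)/219 = (-10*(-25))/(1/(320 - 413)) - 2*(-6)/219 = 250/(1/(-93)) + 12*(1/219) = 250/(-1/93) + 4/73 = 250*(-93) + 4/73 = -23250 + 4/73 = -1697246/73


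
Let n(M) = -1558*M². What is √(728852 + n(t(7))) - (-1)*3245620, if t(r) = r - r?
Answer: 3245620 + 2*√182213 ≈ 3.2465e+6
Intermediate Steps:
t(r) = 0
√(728852 + n(t(7))) - (-1)*3245620 = √(728852 - 1558*0²) - (-1)*3245620 = √(728852 - 1558*0) - 1*(-3245620) = √(728852 + 0) + 3245620 = √728852 + 3245620 = 2*√182213 + 3245620 = 3245620 + 2*√182213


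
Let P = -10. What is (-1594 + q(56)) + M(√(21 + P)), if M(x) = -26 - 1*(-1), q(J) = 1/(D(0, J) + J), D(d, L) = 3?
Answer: -95520/59 ≈ -1619.0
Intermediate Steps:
q(J) = 1/(3 + J)
M(x) = -25 (M(x) = -26 + 1 = -25)
(-1594 + q(56)) + M(√(21 + P)) = (-1594 + 1/(3 + 56)) - 25 = (-1594 + 1/59) - 25 = -94045/59 - 25 = -95520/59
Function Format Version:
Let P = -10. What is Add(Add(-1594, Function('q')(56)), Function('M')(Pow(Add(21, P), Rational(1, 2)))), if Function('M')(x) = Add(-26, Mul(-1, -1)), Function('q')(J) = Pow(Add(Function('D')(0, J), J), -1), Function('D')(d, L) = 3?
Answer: Rational(-95520, 59) ≈ -1619.0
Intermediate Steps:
Function('q')(J) = Pow(Add(3, J), -1)
Function('M')(x) = -25 (Function('M')(x) = Add(-26, 1) = -25)
Add(Add(-1594, Function('q')(56)), Function('M')(Pow(Add(21, P), Rational(1, 2)))) = Add(Add(-1594, Pow(Add(3, 56), -1)), -25) = Add(Add(-1594, Pow(59, -1)), -25) = Add(Add(-1594, Rational(1, 59)), -25) = Add(Rational(-94045, 59), -25) = Rational(-95520, 59)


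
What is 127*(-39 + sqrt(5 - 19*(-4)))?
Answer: -3810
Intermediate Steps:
127*(-39 + sqrt(5 - 19*(-4))) = 127*(-39 + sqrt(5 + 76)) = 127*(-39 + sqrt(81)) = 127*(-39 + 9) = 127*(-30) = -3810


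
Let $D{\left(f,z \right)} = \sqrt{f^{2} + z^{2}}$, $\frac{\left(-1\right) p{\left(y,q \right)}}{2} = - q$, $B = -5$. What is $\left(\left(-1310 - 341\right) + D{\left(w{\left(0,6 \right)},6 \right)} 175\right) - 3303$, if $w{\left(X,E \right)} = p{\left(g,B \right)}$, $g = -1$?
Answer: $-4954 + 350 \sqrt{34} \approx -2913.2$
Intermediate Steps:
$p{\left(y,q \right)} = 2 q$ ($p{\left(y,q \right)} = - 2 \left(- q\right) = 2 q$)
$w{\left(X,E \right)} = -10$ ($w{\left(X,E \right)} = 2 \left(-5\right) = -10$)
$\left(\left(-1310 - 341\right) + D{\left(w{\left(0,6 \right)},6 \right)} 175\right) - 3303 = \left(\left(-1310 - 341\right) + \sqrt{\left(-10\right)^{2} + 6^{2}} \cdot 175\right) - 3303 = \left(-1651 + \sqrt{100 + 36} \cdot 175\right) - 3303 = \left(-1651 + \sqrt{136} \cdot 175\right) - 3303 = \left(-1651 + 2 \sqrt{34} \cdot 175\right) - 3303 = \left(-1651 + 350 \sqrt{34}\right) - 3303 = -4954 + 350 \sqrt{34}$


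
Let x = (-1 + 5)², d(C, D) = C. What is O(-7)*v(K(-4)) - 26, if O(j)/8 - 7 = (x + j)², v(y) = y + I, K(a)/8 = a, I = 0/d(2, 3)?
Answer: -22554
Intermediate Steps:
x = 16 (x = 4² = 16)
I = 0 (I = 0/2 = 0*(½) = 0)
K(a) = 8*a
v(y) = y (v(y) = y + 0 = y)
O(j) = 56 + 8*(16 + j)²
O(-7)*v(K(-4)) - 26 = (56 + 8*(16 - 7)²)*(8*(-4)) - 26 = (56 + 8*9²)*(-32) - 26 = (56 + 8*81)*(-32) - 26 = (56 + 648)*(-32) - 26 = 704*(-32) - 26 = -22528 - 26 = -22554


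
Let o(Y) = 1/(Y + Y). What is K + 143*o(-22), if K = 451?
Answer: 1791/4 ≈ 447.75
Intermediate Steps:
o(Y) = 1/(2*Y)
K + 143*o(-22) = 451 + 143*((½)/(-22)) = 451 + 143*((½)*(-1/22)) = 451 + 143*(-1/44) = 451 - 13/4 = 1791/4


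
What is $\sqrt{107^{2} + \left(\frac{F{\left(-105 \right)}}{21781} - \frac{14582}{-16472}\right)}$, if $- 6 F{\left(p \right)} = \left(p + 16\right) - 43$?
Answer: $\frac{7 \sqrt{1879894197955171437}}{89694158} \approx 107.0$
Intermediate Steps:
$F{\left(p \right)} = \frac{9}{2} - \frac{p}{6}$ ($F{\left(p \right)} = - \frac{\left(p + 16\right) - 43}{6} = - \frac{\left(16 + p\right) - 43}{6} = - \frac{-27 + p}{6} = \frac{9}{2} - \frac{p}{6}$)
$\sqrt{107^{2} + \left(\frac{F{\left(-105 \right)}}{21781} - \frac{14582}{-16472}\right)} = \sqrt{107^{2} + \left(\frac{\frac{9}{2} - - \frac{35}{2}}{21781} - \frac{14582}{-16472}\right)} = \sqrt{11449 + \left(\left(\frac{9}{2} + \frac{35}{2}\right) \frac{1}{21781} - - \frac{7291}{8236}\right)} = \sqrt{11449 + \left(22 \cdot \frac{1}{21781} + \frac{7291}{8236}\right)} = \sqrt{11449 + \left(\frac{22}{21781} + \frac{7291}{8236}\right)} = \sqrt{11449 + \frac{158986463}{179388316}} = \sqrt{\frac{2053975816347}{179388316}} = \frac{7 \sqrt{1879894197955171437}}{89694158}$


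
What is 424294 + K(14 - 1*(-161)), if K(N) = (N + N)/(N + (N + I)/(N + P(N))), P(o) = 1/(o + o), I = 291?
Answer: 26383996304/62183 ≈ 4.2430e+5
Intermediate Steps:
P(o) = 1/(2*o)
K(N) = 2*N/(N + (291 + N)/(N + 1/(2*N))) (K(N) = (N + N)/(N + (N + 291)/(N + 1/(2*N))) = (2*N)/(N + (291 + N)/(N + 1/(2*N))) = 2*N/(N + (291 + N)/(N + 1/(2*N))))
424294 + K(14 - 1*(-161)) = 424294 + 2*(1 + 2*(14 - 1*(-161))²)/(583 + 2*(14 - 1*(-161)) + 2*(14 - 1*(-161))²) = 424294 + 2*(1 + 2*(14 + 161)²)/(583 + 2*(14 + 161) + 2*(14 + 161)²) = 424294 + 2*(1 + 2*175²)/(583 + 2*175 + 2*175²) = 424294 + 2*(1 + 2*30625)/(583 + 350 + 2*30625) = 424294 + 2*(1 + 61250)/(583 + 350 + 61250) = 424294 + 2*61251/62183 = 424294 + 2*(1/62183)*61251 = 424294 + 122502/62183 = 26383996304/62183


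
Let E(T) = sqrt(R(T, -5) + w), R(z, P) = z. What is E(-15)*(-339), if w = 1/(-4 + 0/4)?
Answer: -339*I*sqrt(61)/2 ≈ -1323.8*I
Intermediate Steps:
w = -1/4 (w = 1/(-4 + 0*(1/4)) = 1/(-4 + 0) = 1/(-4) = -1/4 ≈ -0.25000)
E(T) = sqrt(-1/4 + T) (E(T) = sqrt(T - 1/4) = sqrt(-1/4 + T))
E(-15)*(-339) = (sqrt(-1 + 4*(-15))/2)*(-339) = (sqrt(-1 - 60)/2)*(-339) = (sqrt(-61)/2)*(-339) = ((I*sqrt(61))/2)*(-339) = (I*sqrt(61)/2)*(-339) = -339*I*sqrt(61)/2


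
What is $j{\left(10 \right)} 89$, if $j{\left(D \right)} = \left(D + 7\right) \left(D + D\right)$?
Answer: $30260$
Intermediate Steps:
$j{\left(D \right)} = 2 D \left(7 + D\right)$ ($j{\left(D \right)} = \left(7 + D\right) 2 D = 2 D \left(7 + D\right)$)
$j{\left(10 \right)} 89 = 2 \cdot 10 \left(7 + 10\right) 89 = 2 \cdot 10 \cdot 17 \cdot 89 = 340 \cdot 89 = 30260$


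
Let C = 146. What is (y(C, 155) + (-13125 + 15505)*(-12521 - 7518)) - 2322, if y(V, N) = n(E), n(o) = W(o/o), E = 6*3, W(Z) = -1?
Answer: -47695143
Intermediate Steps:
E = 18
n(o) = -1
y(V, N) = -1
(y(C, 155) + (-13125 + 15505)*(-12521 - 7518)) - 2322 = (-1 + (-13125 + 15505)*(-12521 - 7518)) - 2322 = (-1 + 2380*(-20039)) - 2322 = (-1 - 47692820) - 2322 = -47692821 - 2322 = -47695143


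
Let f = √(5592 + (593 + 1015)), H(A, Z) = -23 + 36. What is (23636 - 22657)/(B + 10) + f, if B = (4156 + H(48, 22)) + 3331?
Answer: 979/7510 + 60*√2 ≈ 84.983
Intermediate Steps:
H(A, Z) = 13
B = 7500 (B = (4156 + 13) + 3331 = 4169 + 3331 = 7500)
f = 60*√2 (f = √(5592 + 1608) = √7200 = 60*√2 ≈ 84.853)
(23636 - 22657)/(B + 10) + f = (23636 - 22657)/(7500 + 10) + 60*√2 = 979/7510 + 60*√2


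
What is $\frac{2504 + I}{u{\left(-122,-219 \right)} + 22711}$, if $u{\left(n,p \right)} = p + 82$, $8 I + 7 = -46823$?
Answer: $- \frac{13399}{90296} \approx -0.14839$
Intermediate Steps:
$I = - \frac{23415}{4}$ ($I = - \frac{7}{8} + \frac{1}{8} \left(-46823\right) = - \frac{7}{8} - \frac{46823}{8} = - \frac{23415}{4} \approx -5853.8$)
$u{\left(n,p \right)} = 82 + p$
$\frac{2504 + I}{u{\left(-122,-219 \right)} + 22711} = \frac{2504 - \frac{23415}{4}}{\left(82 - 219\right) + 22711} = - \frac{13399}{4 \left(-137 + 22711\right)} = - \frac{13399}{4 \cdot 22574} = \left(- \frac{13399}{4}\right) \frac{1}{22574} = - \frac{13399}{90296}$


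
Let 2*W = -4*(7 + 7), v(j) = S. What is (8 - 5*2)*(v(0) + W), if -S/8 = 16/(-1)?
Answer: -200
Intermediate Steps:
S = 128 (S = -128/(-1) = -128*(-1) = -8*(-16) = 128)
v(j) = 128
W = -28 (W = (-4*(7 + 7))/2 = (-4*14)/2 = (½)*(-56) = -28)
(8 - 5*2)*(v(0) + W) = (8 - 5*2)*(128 - 28) = (8 - 10)*100 = -2*100 = -200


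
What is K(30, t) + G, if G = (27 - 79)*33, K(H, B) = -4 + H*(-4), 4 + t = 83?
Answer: -1840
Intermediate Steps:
t = 79 (t = -4 + 83 = 79)
K(H, B) = -4 - 4*H
G = -1716 (G = -52*33 = -1716)
K(30, t) + G = (-4 - 4*30) - 1716 = (-4 - 120) - 1716 = -124 - 1716 = -1840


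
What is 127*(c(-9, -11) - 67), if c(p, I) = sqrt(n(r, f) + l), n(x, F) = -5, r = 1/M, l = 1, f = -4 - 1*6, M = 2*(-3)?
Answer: -8509 + 254*I ≈ -8509.0 + 254.0*I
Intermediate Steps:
M = -6
f = -10 (f = -4 - 6 = -10)
r = -1/6 (r = 1/(-6) = -1/6 ≈ -0.16667)
c(p, I) = 2*I (c(p, I) = sqrt(-5 + 1) = sqrt(-4) = 2*I)
127*(c(-9, -11) - 67) = 127*(2*I - 67) = 127*(-67 + 2*I) = -8509 + 254*I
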